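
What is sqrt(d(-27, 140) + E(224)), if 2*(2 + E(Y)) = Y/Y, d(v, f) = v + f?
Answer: sqrt(446)/2 ≈ 10.559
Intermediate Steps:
d(v, f) = f + v
E(Y) = -3/2 (E(Y) = -2 + (Y/Y)/2 = -2 + (1/2)*1 = -2 + 1/2 = -3/2)
sqrt(d(-27, 140) + E(224)) = sqrt((140 - 27) - 3/2) = sqrt(113 - 3/2) = sqrt(223/2) = sqrt(446)/2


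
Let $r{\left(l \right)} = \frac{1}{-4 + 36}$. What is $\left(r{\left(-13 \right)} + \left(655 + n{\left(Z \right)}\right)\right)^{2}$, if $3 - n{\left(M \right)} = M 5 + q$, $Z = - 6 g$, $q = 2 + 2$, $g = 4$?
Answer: $\frac{613503361}{1024} \approx 5.9912 \cdot 10^{5}$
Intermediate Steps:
$q = 4$
$Z = -24$ ($Z = \left(-6\right) 4 = -24$)
$n{\left(M \right)} = -1 - 5 M$ ($n{\left(M \right)} = 3 - \left(M 5 + 4\right) = 3 - \left(5 M + 4\right) = 3 - \left(4 + 5 M\right) = -1 - 5 M$)
$r{\left(l \right)} = \frac{1}{32}$
$\left(r{\left(-13 \right)} + \left(655 + n{\left(Z \right)}\right)\right)^{2} = \left(\frac{1}{32} + \left(655 - -119\right)\right)^{2} = \left(\frac{1}{32} + \left(655 + \left(-1 + 120\right)\right)\right)^{2} = \left(\frac{1}{32} + \left(655 + 119\right)\right)^{2} = \left(\frac{1}{32} + 774\right)^{2} = \left(\frac{24769}{32}\right)^{2} = \frac{613503361}{1024}$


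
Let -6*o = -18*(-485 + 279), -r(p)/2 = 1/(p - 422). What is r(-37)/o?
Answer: -1/141831 ≈ -7.0506e-6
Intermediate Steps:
r(p) = -2/(-422 + p) (r(p) = -2/(p - 422) = -2/(-422 + p))
o = -618 (o = -(-3)*(-485 + 279) = -(-3)*(-206) = -⅙*3708 = -618)
r(-37)/o = -2/(-422 - 37)/(-618) = -2/(-459)*(-1/618) = -2*(-1/459)*(-1/618) = (2/459)*(-1/618) = -1/141831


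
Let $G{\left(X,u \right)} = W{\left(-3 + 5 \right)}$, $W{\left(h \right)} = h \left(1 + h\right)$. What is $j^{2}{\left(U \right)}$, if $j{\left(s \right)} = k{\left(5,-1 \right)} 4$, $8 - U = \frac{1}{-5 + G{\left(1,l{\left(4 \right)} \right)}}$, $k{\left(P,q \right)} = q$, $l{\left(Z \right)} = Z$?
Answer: $16$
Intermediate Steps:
$G{\left(X,u \right)} = 6$ ($G{\left(X,u \right)} = \left(-3 + 5\right) \left(1 + \left(-3 + 5\right)\right) = 2 \left(1 + 2\right) = 2 \cdot 3 = 6$)
$U = 7$ ($U = 8 - \frac{1}{-5 + 6} = 8 - 1^{-1} = 8 - 1 = 7$)
$j{\left(s \right)} = -4$ ($j{\left(s \right)} = \left(-1\right) 4 = -4$)
$j^{2}{\left(U \right)} = \left(-4\right)^{2} = 16$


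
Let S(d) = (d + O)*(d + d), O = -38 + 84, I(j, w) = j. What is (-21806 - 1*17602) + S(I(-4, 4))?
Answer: -39744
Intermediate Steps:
O = 46
S(d) = 2*d*(46 + d) (S(d) = (d + 46)*(d + d) = (46 + d)*(2*d) = 2*d*(46 + d))
(-21806 - 1*17602) + S(I(-4, 4)) = (-21806 - 1*17602) + 2*(-4)*(46 - 4) = (-21806 - 17602) + 2*(-4)*42 = -39408 - 336 = -39744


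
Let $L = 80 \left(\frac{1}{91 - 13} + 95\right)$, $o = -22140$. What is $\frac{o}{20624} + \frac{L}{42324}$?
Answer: $- \frac{1901956405}{2127669804} \approx -0.89392$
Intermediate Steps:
$L = \frac{296440}{39}$ ($L = 80 \left(\frac{1}{78} + 95\right) = 80 \cdot \frac{7411}{78} = \frac{296440}{39} \approx 7601.0$)
$\frac{o}{20624} + \frac{L}{42324} = - \frac{22140}{20624} + \frac{296440}{39 \cdot 42324} = \left(-22140\right) \frac{1}{20624} + \frac{296440}{39} \cdot \frac{1}{42324} = - \frac{5535}{5156} + \frac{74110}{412659} = - \frac{1901956405}{2127669804}$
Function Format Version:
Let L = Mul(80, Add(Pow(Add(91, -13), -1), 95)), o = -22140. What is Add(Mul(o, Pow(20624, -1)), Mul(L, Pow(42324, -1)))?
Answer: Rational(-1901956405, 2127669804) ≈ -0.89392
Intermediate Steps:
L = Rational(296440, 39) (L = Mul(80, Add(Pow(78, -1), 95)) = Mul(80, Add(Rational(1, 78), 95)) = Mul(80, Rational(7411, 78)) = Rational(296440, 39) ≈ 7601.0)
Add(Mul(o, Pow(20624, -1)), Mul(L, Pow(42324, -1))) = Add(Mul(-22140, Pow(20624, -1)), Mul(Rational(296440, 39), Pow(42324, -1))) = Add(Mul(-22140, Rational(1, 20624)), Mul(Rational(296440, 39), Rational(1, 42324))) = Add(Rational(-5535, 5156), Rational(74110, 412659)) = Rational(-1901956405, 2127669804)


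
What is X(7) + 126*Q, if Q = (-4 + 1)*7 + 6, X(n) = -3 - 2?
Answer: -1895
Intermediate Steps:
X(n) = -5
Q = -15 (Q = -3*7 + 6 = -21 + 6 = -15)
X(7) + 126*Q = -5 + 126*(-15) = -5 - 1890 = -1895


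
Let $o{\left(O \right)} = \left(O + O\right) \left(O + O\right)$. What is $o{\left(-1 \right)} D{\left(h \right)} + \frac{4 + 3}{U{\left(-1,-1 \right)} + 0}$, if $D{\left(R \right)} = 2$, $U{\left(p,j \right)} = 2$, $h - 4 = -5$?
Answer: $\frac{23}{2} \approx 11.5$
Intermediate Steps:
$h = -1$ ($h = 4 - 5 = -1$)
$o{\left(O \right)} = 4 O^{2}$ ($o{\left(O \right)} = 2 O 2 O = 4 O^{2}$)
$o{\left(-1 \right)} D{\left(h \right)} + \frac{4 + 3}{U{\left(-1,-1 \right)} + 0} = 4 \left(-1\right)^{2} \cdot 2 + \frac{4 + 3}{2 + 0} = 4 \cdot 1 \cdot 2 + \frac{7}{2} = 4 \cdot 2 + 7 \cdot \frac{1}{2} = 8 + \frac{7}{2} = \frac{23}{2}$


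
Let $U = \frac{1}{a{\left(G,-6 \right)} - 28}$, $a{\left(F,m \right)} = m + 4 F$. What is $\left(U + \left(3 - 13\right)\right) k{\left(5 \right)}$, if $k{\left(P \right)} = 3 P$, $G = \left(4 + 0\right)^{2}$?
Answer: $- \frac{299}{2} \approx -149.5$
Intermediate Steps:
$G = 16$ ($G = 4^{2} = 16$)
$U = \frac{1}{30}$ ($U = \frac{1}{\left(-6 + 4 \cdot 16\right) - 28} = \frac{1}{\left(-6 + 64\right) - 28} = \frac{1}{58 - 28} = \frac{1}{30} \approx 0.033333$)
$\left(U + \left(3 - 13\right)\right) k{\left(5 \right)} = \left(\frac{1}{30} + \left(3 - 13\right)\right) 3 \cdot 5 = \left(\frac{1}{30} + \left(3 - 13\right)\right) 15 = \left(\frac{1}{30} - 10\right) 15 = \left(- \frac{299}{30}\right) 15 = - \frac{299}{2}$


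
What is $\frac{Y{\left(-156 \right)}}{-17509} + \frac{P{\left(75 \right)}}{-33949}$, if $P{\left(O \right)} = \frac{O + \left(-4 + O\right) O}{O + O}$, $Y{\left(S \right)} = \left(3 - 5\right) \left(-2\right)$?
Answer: $- \frac{766120}{594413041} \approx -0.0012889$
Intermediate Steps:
$Y{\left(S \right)} = 4$ ($Y{\left(S \right)} = \left(-2\right) \left(-2\right) = 4$)
$P{\left(O \right)} = \frac{O + O \left(-4 + O\right)}{2 O}$
$\frac{Y{\left(-156 \right)}}{-17509} + \frac{P{\left(75 \right)}}{-33949} = \frac{4}{-17509} + \frac{- \frac{3}{2} + \frac{1}{2} \cdot 75}{-33949} = 4 \left(- \frac{1}{17509}\right) + \left(- \frac{3}{2} + \frac{75}{2}\right) \left(- \frac{1}{33949}\right) = - \frac{4}{17509} + 36 \left(- \frac{1}{33949}\right) = - \frac{4}{17509} - \frac{36}{33949} = - \frac{766120}{594413041}$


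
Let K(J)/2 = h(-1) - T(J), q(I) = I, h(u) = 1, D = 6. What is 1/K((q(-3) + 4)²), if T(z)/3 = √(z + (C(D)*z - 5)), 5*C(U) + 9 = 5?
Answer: 5/442 + 3*I*√30/221 ≈ 0.011312 + 0.074351*I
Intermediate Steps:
C(U) = -⅘ (C(U) = -9/5 + (⅕)*5 = -9/5 + 1 = -⅘)
T(z) = 3*√(-5 + z/5) (T(z) = 3*√(z + (-4*z/5 - 5)) = 3*√(z + (-5 - 4*z/5)) = 3*√(-5 + z/5))
K(J) = 2 - 6*√(-125 + 5*J)/5 (K(J) = 2*(1 - 3*√(-125 + 5*J)/5) = 2 - 6*√(-125 + 5*J)/5)
1/K((q(-3) + 4)²) = 1/(2 - 6*√(-125 + 5*(-3 + 4)²)/5) = 1/(2 - 6*√(-125 + 5*1²)/5) = 1/(2 - 6*√(-125 + 5*1)/5) = 1/(2 - 6*√(-125 + 5)/5) = 1/(2 - 12*I*√30/5)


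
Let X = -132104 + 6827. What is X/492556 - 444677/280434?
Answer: -127080127315/69064724652 ≈ -1.8400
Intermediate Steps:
X = -125277
X/492556 - 444677/280434 = -125277/492556 - 444677/280434 = -127080127315/69064724652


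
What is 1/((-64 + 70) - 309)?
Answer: -1/303 ≈ -0.0033003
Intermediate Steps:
1/((-64 + 70) - 309) = 1/(6 - 309) = 1/(-303) = -1/303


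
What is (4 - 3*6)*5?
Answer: -70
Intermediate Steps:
(4 - 3*6)*5 = (4 - 18)*5 = -14*5 = -70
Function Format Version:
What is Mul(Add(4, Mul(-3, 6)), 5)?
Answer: -70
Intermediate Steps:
Mul(Add(4, Mul(-3, 6)), 5) = Mul(Add(4, -18), 5) = Mul(-14, 5) = -70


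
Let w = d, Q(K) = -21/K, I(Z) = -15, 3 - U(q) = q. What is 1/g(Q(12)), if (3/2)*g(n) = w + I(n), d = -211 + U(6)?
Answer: -3/458 ≈ -0.0065502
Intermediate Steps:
U(q) = 3 - q
d = -214 (d = -211 + (3 - 1*6) = -211 + (3 - 6) = -211 - 3 = -214)
w = -214
g(n) = -458/3 (g(n) = 2*(-214 - 15)/3 = (⅔)*(-229) = -458/3)
1/g(Q(12)) = 1/(-458/3) = -3/458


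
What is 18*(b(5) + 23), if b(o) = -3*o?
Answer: 144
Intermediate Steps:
18*(b(5) + 23) = 18*(-3*5 + 23) = 18*(-15 + 23) = 18*8 = 144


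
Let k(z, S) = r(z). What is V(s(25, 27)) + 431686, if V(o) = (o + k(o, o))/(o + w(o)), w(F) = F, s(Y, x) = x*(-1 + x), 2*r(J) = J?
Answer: 1726747/4 ≈ 4.3169e+5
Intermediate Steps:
r(J) = J/2
k(z, S) = z/2
V(o) = ¾ (V(o) = (o + o/2)/(o + o) = (3*o/2)/((2*o)) = (3*o/2)*(1/(2*o)) = ¾)
V(s(25, 27)) + 431686 = ¾ + 431686 = 1726747/4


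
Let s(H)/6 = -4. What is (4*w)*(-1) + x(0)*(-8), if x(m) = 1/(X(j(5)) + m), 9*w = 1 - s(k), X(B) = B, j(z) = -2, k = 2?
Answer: -64/9 ≈ -7.1111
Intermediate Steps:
s(H) = -24 (s(H) = 6*(-4) = -24)
w = 25/9 (w = (1 - 1*(-24))/9 = (1 + 24)/9 = (⅑)*25 = 25/9 ≈ 2.7778)
x(m) = 1/(-2 + m)
(4*w)*(-1) + x(0)*(-8) = (4*(25/9))*(-1) - 8/(-2 + 0) = (100/9)*(-1) - 8/(-2) = -100/9 - ½*(-8) = -100/9 + 4 = -64/9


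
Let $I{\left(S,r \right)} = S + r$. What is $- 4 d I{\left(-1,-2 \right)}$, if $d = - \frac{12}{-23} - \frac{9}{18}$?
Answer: $\frac{6}{23} \approx 0.26087$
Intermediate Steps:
$d = \frac{1}{46}$ ($d = \left(-12\right) \left(- \frac{1}{23}\right) - \frac{1}{2} = \frac{12}{23} - \frac{1}{2} = \frac{1}{46} \approx 0.021739$)
$- 4 d I{\left(-1,-2 \right)} = \left(-4\right) \frac{1}{46} \left(-1 - 2\right) = \left(- \frac{2}{23}\right) \left(-3\right) = \frac{6}{23}$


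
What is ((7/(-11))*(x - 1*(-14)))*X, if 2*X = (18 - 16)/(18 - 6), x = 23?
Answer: -259/132 ≈ -1.9621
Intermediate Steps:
X = 1/12 (X = ((18 - 16)/(18 - 6))/2 = (2/12)/2 = (2*(1/12))/2 = (½)*(⅙) = 1/12 ≈ 0.083333)
((7/(-11))*(x - 1*(-14)))*X = ((7/(-11))*(23 - 1*(-14)))*(1/12) = ((7*(-1/11))*(23 + 14))*(1/12) = -7/11*37*(1/12) = -259/11*1/12 = -259/132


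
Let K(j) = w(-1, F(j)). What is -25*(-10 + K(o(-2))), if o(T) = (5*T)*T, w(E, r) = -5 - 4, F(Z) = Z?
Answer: 475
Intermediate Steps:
w(E, r) = -9
o(T) = 5*T²
K(j) = -9
-25*(-10 + K(o(-2))) = -25*(-10 - 9) = -25*(-19) = 475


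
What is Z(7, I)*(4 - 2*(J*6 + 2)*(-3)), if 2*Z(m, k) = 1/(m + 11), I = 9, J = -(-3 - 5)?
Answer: 76/9 ≈ 8.4444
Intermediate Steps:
J = 8 (J = -1*(-8) = 8)
Z(m, k) = 1/(2*(11 + m)) (Z(m, k) = 1/(2*(m + 11)) = 1/(2*(11 + m)))
Z(7, I)*(4 - 2*(J*6 + 2)*(-3)) = (1/(2*(11 + 7)))*(4 - 2*(8*6 + 2)*(-3)) = ((½)/18)*(4 - 2*(48 + 2)*(-3)) = ((½)*(1/18))*(4 - 2*50*(-3)) = (4 - 100*(-3))/36 = (4 + 300)/36 = (1/36)*304 = 76/9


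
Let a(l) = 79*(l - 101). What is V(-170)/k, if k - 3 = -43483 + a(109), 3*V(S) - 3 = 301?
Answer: -19/8034 ≈ -0.0023649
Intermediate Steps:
a(l) = -7979 + 79*l (a(l) = 79*(-101 + l) = -7979 + 79*l)
V(S) = 304/3 (V(S) = 1 + (1/3)*301 = 1 + 301/3 = 304/3)
k = -42848 (k = 3 + (-43483 + (-7979 + 79*109)) = 3 + (-43483 + (-7979 + 8611)) = 3 + (-43483 + 632) = 3 - 42851 = -42848)
V(-170)/k = (304/3)/(-42848) = (304/3)*(-1/42848) = -19/8034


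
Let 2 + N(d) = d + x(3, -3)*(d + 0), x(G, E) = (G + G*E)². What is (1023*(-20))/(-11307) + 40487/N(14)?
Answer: 156114623/1944804 ≈ 80.273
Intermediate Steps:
x(G, E) = (G + E*G)²
N(d) = -2 + 37*d (N(d) = -2 + (d + (3²*(1 - 3)²)*(d + 0)) = -2 + (d + (9*(-2)²)*d) = -2 + (d + (9*4)*d) = -2 + (d + 36*d) = -2 + 37*d)
(1023*(-20))/(-11307) + 40487/N(14) = (1023*(-20))/(-11307) + 40487/(-2 + 37*14) = -20460*(-1/11307) + 40487/(-2 + 518) = 6820/3769 + 40487/516 = 156114623/1944804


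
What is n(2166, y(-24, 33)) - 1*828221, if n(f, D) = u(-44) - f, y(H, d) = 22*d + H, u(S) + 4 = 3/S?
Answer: -36537207/44 ≈ -8.3039e+5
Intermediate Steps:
u(S) = -4 + 3/S
y(H, d) = H + 22*d
n(f, D) = -179/44 - f (n(f, D) = (-4 + 3/(-44)) - f = (-4 + 3*(-1/44)) - f = (-4 - 3/44) - f = -179/44 - f)
n(2166, y(-24, 33)) - 1*828221 = (-179/44 - 1*2166) - 1*828221 = (-179/44 - 2166) - 828221 = -95483/44 - 828221 = -36537207/44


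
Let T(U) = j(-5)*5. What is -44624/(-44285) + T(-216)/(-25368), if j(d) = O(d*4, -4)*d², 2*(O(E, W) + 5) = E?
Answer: 405018669/374473960 ≈ 1.0816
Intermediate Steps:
O(E, W) = -5 + E/2
j(d) = d²*(-5 + 2*d) (j(d) = (-5 + (d*4)/2)*d² = (-5 + (4*d)/2)*d² = (-5 + 2*d)*d² = d²*(-5 + 2*d))
T(U) = -1875 (T(U) = ((-5)²*(-5 + 2*(-5)))*5 = (25*(-5 - 10))*5 = (25*(-15))*5 = -375*5 = -1875)
-44624/(-44285) + T(-216)/(-25368) = -44624/(-44285) - 1875/(-25368) = -44624*(-1/44285) - 1875*(-1/25368) = 44624/44285 + 625/8456 = 405018669/374473960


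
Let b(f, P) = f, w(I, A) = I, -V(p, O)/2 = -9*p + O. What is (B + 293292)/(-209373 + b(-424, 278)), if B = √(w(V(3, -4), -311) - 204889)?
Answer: -293292/209797 - I*√204827/209797 ≈ -1.398 - 0.0021572*I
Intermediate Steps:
V(p, O) = -2*O + 18*p (V(p, O) = -2*(-9*p + O) = -2*(O - 9*p) = -2*O + 18*p)
B = I*√204827 (B = √((-2*(-4) + 18*3) - 204889) = √((8 + 54) - 204889) = √(62 - 204889) = √(-204827) = I*√204827 ≈ 452.58*I)
(B + 293292)/(-209373 + b(-424, 278)) = (I*√204827 + 293292)/(-209373 - 424) = (293292 + I*√204827)/(-209797) = (293292 + I*√204827)*(-1/209797) = -293292/209797 - I*√204827/209797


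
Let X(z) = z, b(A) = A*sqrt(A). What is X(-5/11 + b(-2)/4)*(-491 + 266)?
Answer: 1125/11 + 225*I*sqrt(2)/2 ≈ 102.27 + 159.1*I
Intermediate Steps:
b(A) = A**(3/2)
X(-5/11 + b(-2)/4)*(-491 + 266) = (-5/11 + (-2)**(3/2)/4)*(-491 + 266) = (-5*1/11 - 2*I*sqrt(2)*(1/4))*(-225) = (-5/11 - I*sqrt(2)/2)*(-225) = 1125/11 + 225*I*sqrt(2)/2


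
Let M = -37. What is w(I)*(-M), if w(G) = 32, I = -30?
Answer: 1184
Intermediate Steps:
w(I)*(-M) = 32*(-1*(-37)) = 32*37 = 1184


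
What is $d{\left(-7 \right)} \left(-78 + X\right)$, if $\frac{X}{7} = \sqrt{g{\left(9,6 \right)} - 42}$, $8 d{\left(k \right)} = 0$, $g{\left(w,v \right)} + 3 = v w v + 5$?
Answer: $0$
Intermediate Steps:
$g{\left(w,v \right)} = 2 + w v^{2}$ ($g{\left(w,v \right)} = -3 + \left(v w v + 5\right) = -3 + \left(w v^{2} + 5\right) = -3 + \left(5 + w v^{2}\right) = 2 + w v^{2}$)
$d{\left(k \right)} = 0$ ($d{\left(k \right)} = \frac{1}{8} \cdot 0 = 0$)
$X = 14 \sqrt{71}$ ($X = 7 \sqrt{\left(2 + 9 \cdot 6^{2}\right) - 42} = 7 \sqrt{\left(2 + 9 \cdot 36\right) - 42} = 7 \sqrt{\left(2 + 324\right) - 42} = 7 \sqrt{326 - 42} = 7 \sqrt{284} = 7 \cdot 2 \sqrt{71} = 14 \sqrt{71} \approx 117.97$)
$d{\left(-7 \right)} \left(-78 + X\right) = 0 \left(-78 + 14 \sqrt{71}\right) = 0$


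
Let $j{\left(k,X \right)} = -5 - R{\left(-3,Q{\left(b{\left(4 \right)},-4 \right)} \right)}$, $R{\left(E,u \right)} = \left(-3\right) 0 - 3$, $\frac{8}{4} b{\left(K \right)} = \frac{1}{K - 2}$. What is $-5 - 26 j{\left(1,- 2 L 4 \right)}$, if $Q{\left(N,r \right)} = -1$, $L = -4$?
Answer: $47$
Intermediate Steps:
$b{\left(K \right)} = \frac{1}{2 \left(-2 + K\right)}$ ($b{\left(K \right)} = \frac{1}{2 \left(K - 2\right)} = \frac{1}{2 \left(-2 + K\right)}$)
$R{\left(E,u \right)} = -3$ ($R{\left(E,u \right)} = 0 - 3 = -3$)
$j{\left(k,X \right)} = -2$ ($j{\left(k,X \right)} = -5 - -3 = -5 + 3 = -2$)
$-5 - 26 j{\left(1,- 2 L 4 \right)} = -5 - -52 = -5 + 52 = 47$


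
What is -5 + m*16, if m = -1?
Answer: -21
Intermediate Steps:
-5 + m*16 = -5 - 1*16 = -5 - 16 = -21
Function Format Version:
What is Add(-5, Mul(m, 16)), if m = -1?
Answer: -21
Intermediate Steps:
Add(-5, Mul(m, 16)) = Add(-5, Mul(-1, 16)) = Add(-5, -16) = -21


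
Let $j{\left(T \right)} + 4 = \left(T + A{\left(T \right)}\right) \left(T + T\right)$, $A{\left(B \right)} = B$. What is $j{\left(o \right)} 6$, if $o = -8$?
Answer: $1512$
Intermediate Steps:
$j{\left(T \right)} = -4 + 4 T^{2}$ ($j{\left(T \right)} = -4 + \left(T + T\right) \left(T + T\right) = -4 + 2 T 2 T = -4 + 4 T^{2}$)
$j{\left(o \right)} 6 = \left(-4 + 4 \left(-8\right)^{2}\right) 6 = \left(-4 + 4 \cdot 64\right) 6 = \left(-4 + 256\right) 6 = 252 \cdot 6 = 1512$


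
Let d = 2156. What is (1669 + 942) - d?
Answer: 455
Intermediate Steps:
(1669 + 942) - d = (1669 + 942) - 1*2156 = 2611 - 2156 = 455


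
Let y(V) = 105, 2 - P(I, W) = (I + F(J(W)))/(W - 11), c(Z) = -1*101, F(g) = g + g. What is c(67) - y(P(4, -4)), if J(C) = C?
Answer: -206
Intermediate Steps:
F(g) = 2*g
c(Z) = -101
P(I, W) = 2 - (I + 2*W)/(-11 + W) (P(I, W) = 2 - (I + 2*W)/(W - 11) = 2 - (I + 2*W)/(-11 + W))
c(67) - y(P(4, -4)) = -101 - 1*105 = -101 - 105 = -206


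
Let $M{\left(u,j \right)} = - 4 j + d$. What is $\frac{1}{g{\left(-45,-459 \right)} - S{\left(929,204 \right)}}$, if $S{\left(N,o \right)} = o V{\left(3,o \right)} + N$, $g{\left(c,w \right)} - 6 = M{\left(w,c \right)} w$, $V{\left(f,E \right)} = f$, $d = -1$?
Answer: $- \frac{1}{83696} \approx -1.1948 \cdot 10^{-5}$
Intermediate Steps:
$M{\left(u,j \right)} = -1 - 4 j$ ($M{\left(u,j \right)} = - 4 j - 1 = -1 - 4 j$)
$g{\left(c,w \right)} = 6 + w \left(-1 - 4 c\right)$ ($g{\left(c,w \right)} = 6 + \left(-1 - 4 c\right) w = 6 + w \left(-1 - 4 c\right)$)
$S{\left(N,o \right)} = N + 3 o$ ($S{\left(N,o \right)} = o 3 + N = 3 o + N = N + 3 o$)
$\frac{1}{g{\left(-45,-459 \right)} - S{\left(929,204 \right)}} = \frac{1}{\left(6 - - 459 \left(1 + 4 \left(-45\right)\right)\right) - \left(929 + 3 \cdot 204\right)} = \frac{1}{\left(6 - - 459 \left(1 - 180\right)\right) - \left(929 + 612\right)} = \frac{1}{\left(6 - \left(-459\right) \left(-179\right)\right) - 1541} = \frac{1}{\left(6 - 82161\right) - 1541} = \frac{1}{-82155 - 1541} = \frac{1}{-83696} = - \frac{1}{83696}$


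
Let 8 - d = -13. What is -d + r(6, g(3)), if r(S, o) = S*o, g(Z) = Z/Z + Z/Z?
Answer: -9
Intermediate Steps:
g(Z) = 2 (g(Z) = 1 + 1 = 2)
d = 21 (d = 8 - 1*(-13) = 8 + 13 = 21)
-d + r(6, g(3)) = -1*21 + 6*2 = -21 + 12 = -9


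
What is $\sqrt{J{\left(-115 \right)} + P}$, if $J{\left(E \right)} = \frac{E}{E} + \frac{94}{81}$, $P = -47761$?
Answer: $\frac{i \sqrt{3868466}}{9} \approx 218.54 i$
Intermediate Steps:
$J{\left(E \right)} = \frac{175}{81}$ ($J{\left(E \right)} = 1 + 94 \cdot \frac{1}{81} = 1 + \frac{94}{81} = \frac{175}{81}$)
$\sqrt{J{\left(-115 \right)} + P} = \sqrt{\frac{175}{81} - 47761} = \sqrt{- \frac{3868466}{81}} = \frac{i \sqrt{3868466}}{9}$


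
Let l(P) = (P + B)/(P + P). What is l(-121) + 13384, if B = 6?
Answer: 3239043/242 ≈ 13384.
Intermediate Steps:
l(P) = (6 + P)/(2*P) (l(P) = (P + 6)/(P + P) = (6 + P)/((2*P)) = (6 + P)*(1/(2*P)) = (6 + P)/(2*P))
l(-121) + 13384 = (1/2)*(6 - 121)/(-121) + 13384 = (1/2)*(-1/121)*(-115) + 13384 = 115/242 + 13384 = 3239043/242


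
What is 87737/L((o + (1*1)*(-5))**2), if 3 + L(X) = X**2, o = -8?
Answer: 87737/28558 ≈ 3.0722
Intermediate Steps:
L(X) = -3 + X**2
87737/L((o + (1*1)*(-5))**2) = 87737/(-3 + ((-8 + (1*1)*(-5))**2)**2) = 87737/(-3 + ((-8 + 1*(-5))**2)**2) = 87737/(-3 + ((-8 - 5)**2)**2) = 87737/(-3 + ((-13)**2)**2) = 87737/(-3 + 169**2) = 87737/(-3 + 28561) = 87737/28558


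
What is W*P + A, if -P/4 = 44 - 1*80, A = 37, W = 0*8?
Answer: 37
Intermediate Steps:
W = 0
P = 144 (P = -4*(44 - 1*80) = -4*(44 - 80) = -4*(-36) = 144)
W*P + A = 0*144 + 37 = 0 + 37 = 37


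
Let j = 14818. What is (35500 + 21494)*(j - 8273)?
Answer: 373025730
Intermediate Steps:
(35500 + 21494)*(j - 8273) = (35500 + 21494)*(14818 - 8273) = 56994*6545 = 373025730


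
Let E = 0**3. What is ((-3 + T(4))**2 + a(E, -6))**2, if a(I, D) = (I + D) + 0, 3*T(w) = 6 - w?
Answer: 25/81 ≈ 0.30864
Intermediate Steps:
E = 0
T(w) = 2 - w/3 (T(w) = (6 - w)/3 = 2 - w/3)
a(I, D) = D + I (a(I, D) = (D + I) + 0 = D + I)
((-3 + T(4))**2 + a(E, -6))**2 = ((-3 + (2 - 1/3*4))**2 + (-6 + 0))**2 = ((-3 + (2 - 4/3))**2 - 6)**2 = ((-3 + 2/3)**2 - 6)**2 = ((-7/3)**2 - 6)**2 = (49/9 - 6)**2 = (-5/9)**2 = 25/81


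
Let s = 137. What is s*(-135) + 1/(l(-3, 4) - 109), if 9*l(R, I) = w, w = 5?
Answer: -18051129/976 ≈ -18495.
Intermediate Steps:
l(R, I) = 5/9 (l(R, I) = (⅑)*5 = 5/9)
s*(-135) + 1/(l(-3, 4) - 109) = 137*(-135) + 1/(5/9 - 109) = -18495 + 1/(-976/9) = -18495 - 9/976 = -18051129/976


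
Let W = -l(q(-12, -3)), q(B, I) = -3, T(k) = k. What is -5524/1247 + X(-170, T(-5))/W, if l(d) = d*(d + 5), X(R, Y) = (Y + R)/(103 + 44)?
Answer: -727199/157122 ≈ -4.6282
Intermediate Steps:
X(R, Y) = R/147 + Y/147 (X(R, Y) = (R + Y)/147 = (R + Y)*(1/147) = R/147 + Y/147)
l(d) = d*(5 + d)
W = 6 (W = -(-3)*(5 - 3) = -(-3)*2 = -1*(-6) = 6)
-5524/1247 + X(-170, T(-5))/W = -5524/1247 + ((1/147)*(-170) + (1/147)*(-5))/6 = -5524*1/1247 + (-170/147 - 5/147)*(⅙) = -5524/1247 - 25/21*⅙ = -5524/1247 - 25/126 = -727199/157122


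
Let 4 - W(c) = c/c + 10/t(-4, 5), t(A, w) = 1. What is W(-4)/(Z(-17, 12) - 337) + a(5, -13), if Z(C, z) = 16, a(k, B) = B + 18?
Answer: 1612/321 ≈ 5.0218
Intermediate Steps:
a(k, B) = 18 + B
W(c) = -7 (W(c) = 4 - (c/c + 10/1) = 4 - (1 + 10*1) = 4 - (1 + 10) = 4 - 1*11 = 4 - 11 = -7)
W(-4)/(Z(-17, 12) - 337) + a(5, -13) = -7/(16 - 337) + (18 - 13) = -7/(-321) + 5 = -1/321*(-7) + 5 = 7/321 + 5 = 1612/321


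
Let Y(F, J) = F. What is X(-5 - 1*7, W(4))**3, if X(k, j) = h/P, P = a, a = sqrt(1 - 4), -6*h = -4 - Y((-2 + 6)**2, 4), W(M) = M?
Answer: 1000*I*sqrt(3)/243 ≈ 7.1278*I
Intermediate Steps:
h = 10/3 (h = -(-4 - (-2 + 6)**2)/6 = -(-4 - 1*4**2)/6 = -(-4 - 1*16)/6 = -(-4 - 16)/6 = -1/6*(-20) = 10/3 ≈ 3.3333)
a = I*sqrt(3) (a = sqrt(-3) = I*sqrt(3) ≈ 1.732*I)
P = I*sqrt(3) ≈ 1.732*I
X(k, j) = -10*I*sqrt(3)/9 (X(k, j) = 10/(3*((I*sqrt(3)))) = 10*(-I*sqrt(3)/3)/3 = -10*I*sqrt(3)/9)
X(-5 - 1*7, W(4))**3 = (-10*I*sqrt(3)/9)**3 = 1000*I*sqrt(3)/243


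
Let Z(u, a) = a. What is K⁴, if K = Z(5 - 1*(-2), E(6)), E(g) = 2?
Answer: 16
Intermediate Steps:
K = 2
K⁴ = 2⁴ = 16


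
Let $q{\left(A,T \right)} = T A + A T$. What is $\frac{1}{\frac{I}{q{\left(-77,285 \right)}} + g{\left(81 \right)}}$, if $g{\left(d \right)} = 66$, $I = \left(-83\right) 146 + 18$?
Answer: $\frac{399}{26444} \approx 0.015088$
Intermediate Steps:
$I = -12100$ ($I = -12118 + 18 = -12100$)
$q{\left(A,T \right)} = 2 A T$ ($q{\left(A,T \right)} = A T + A T = 2 A T$)
$\frac{1}{\frac{I}{q{\left(-77,285 \right)}} + g{\left(81 \right)}} = \frac{1}{- \frac{12100}{2 \left(-77\right) 285} + 66} = \frac{1}{- \frac{12100}{-43890} + 66} = \frac{1}{\left(-12100\right) \left(- \frac{1}{43890}\right) + 66} = \frac{1}{\frac{110}{399} + 66} = \frac{1}{\frac{26444}{399}} = \frac{399}{26444}$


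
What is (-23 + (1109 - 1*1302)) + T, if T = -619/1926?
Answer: -416635/1926 ≈ -216.32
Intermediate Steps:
T = -619/1926 (T = -619*1/1926 = -619/1926 ≈ -0.32139)
(-23 + (1109 - 1*1302)) + T = (-23 + (1109 - 1*1302)) - 619/1926 = (-23 + (1109 - 1302)) - 619/1926 = (-23 - 193) - 619/1926 = -216 - 619/1926 = -416635/1926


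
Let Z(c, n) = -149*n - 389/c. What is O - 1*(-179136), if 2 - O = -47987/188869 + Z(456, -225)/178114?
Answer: 2747966672887892897/15339937158096 ≈ 1.7914e+5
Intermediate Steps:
Z(c, n) = -389/c - 149*n
O = 31690135207841/15339937158096 (O = 2 - (-47987/188869 + (-389/456 - 149*(-225))/178114) = 2 - (-47987*1/188869 + (-389*1/456 + 33525)*(1/178114)) = 2 - (-47987/188869 + (-389/456 + 33525)*(1/178114)) = 2 - (-47987/188869 + (15287011/456)*(1/178114)) = 2 - (-47987/188869 + 15287011/81219984) = 2 - 1*(-1010260891649/15339937158096) = 2 + 1010260891649/15339937158096 = 31690135207841/15339937158096 ≈ 2.0659)
O - 1*(-179136) = 31690135207841/15339937158096 - 1*(-179136) = 31690135207841/15339937158096 + 179136 = 2747966672887892897/15339937158096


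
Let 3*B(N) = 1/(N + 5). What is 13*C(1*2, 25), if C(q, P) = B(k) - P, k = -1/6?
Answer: -9399/29 ≈ -324.10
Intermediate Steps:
k = -⅙ (k = -1*⅙ = -⅙ ≈ -0.16667)
B(N) = 1/(3*(5 + N)) (B(N) = 1/(3*(N + 5)) = 1/(3*(5 + N)))
C(q, P) = 2/29 - P (C(q, P) = 1/(3*(5 - ⅙)) - P = 1/(3*(29/6)) - P = (⅓)*(6/29) - P = 2/29 - P)
13*C(1*2, 25) = 13*(2/29 - 1*25) = 13*(2/29 - 25) = 13*(-723/29) = -9399/29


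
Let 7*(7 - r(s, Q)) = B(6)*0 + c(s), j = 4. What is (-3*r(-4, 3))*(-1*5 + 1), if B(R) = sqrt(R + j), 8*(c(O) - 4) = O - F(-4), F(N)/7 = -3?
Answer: 147/2 ≈ 73.500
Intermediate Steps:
F(N) = -21 (F(N) = 7*(-3) = -21)
c(O) = 53/8 + O/8 (c(O) = 4 + (O - 1*(-21))/8 = 4 + (O + 21)/8 = 4 + (21 + O)/8 = 4 + (21/8 + O/8) = 53/8 + O/8)
B(R) = sqrt(4 + R) (B(R) = sqrt(R + 4) = sqrt(4 + R))
r(s, Q) = 339/56 - s/56 (r(s, Q) = 7 - (sqrt(4 + 6)*0 + (53/8 + s/8))/7 = 7 - (sqrt(10)*0 + (53/8 + s/8))/7 = 7 - (0 + (53/8 + s/8))/7 = 7 - (53/8 + s/8)/7 = 7 + (-53/56 - s/56) = 339/56 - s/56)
(-3*r(-4, 3))*(-1*5 + 1) = (-3*(339/56 - 1/56*(-4)))*(-1*5 + 1) = (-3*(339/56 + 1/14))*(-5 + 1) = -3*49/8*(-4) = -147/8*(-4) = 147/2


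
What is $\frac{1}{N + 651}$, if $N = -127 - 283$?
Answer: $\frac{1}{241} \approx 0.0041494$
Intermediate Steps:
$N = -410$ ($N = -127 - 283 = -410$)
$\frac{1}{N + 651} = \frac{1}{-410 + 651} = \frac{1}{241}$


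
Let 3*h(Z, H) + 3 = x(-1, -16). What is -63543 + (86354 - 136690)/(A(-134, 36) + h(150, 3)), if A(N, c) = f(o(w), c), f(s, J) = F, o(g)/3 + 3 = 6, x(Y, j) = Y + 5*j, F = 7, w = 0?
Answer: -1284067/21 ≈ -61146.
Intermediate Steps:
o(g) = 9 (o(g) = -9 + 3*6 = -9 + 18 = 9)
f(s, J) = 7
A(N, c) = 7
h(Z, H) = -28 (h(Z, H) = -1 + (-1 + 5*(-16))/3 = -1 + (-1 - 80)/3 = -1 + (⅓)*(-81) = -1 - 27 = -28)
-63543 + (86354 - 136690)/(A(-134, 36) + h(150, 3)) = -63543 + (86354 - 136690)/(7 - 28) = -63543 - 50336/(-21) = -63543 - 50336*(-1/21) = -63543 + 50336/21 = -1284067/21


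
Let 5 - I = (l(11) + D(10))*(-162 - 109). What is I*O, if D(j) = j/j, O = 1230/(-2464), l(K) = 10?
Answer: -918195/616 ≈ -1490.6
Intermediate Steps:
O = -615/1232 (O = 1230*(-1/2464) = -615/1232 ≈ -0.49919)
D(j) = 1
I = 2986 (I = 5 - (10 + 1)*(-162 - 109) = 5 - 11*(-271) = 5 - 1*(-2981) = 5 + 2981 = 2986)
I*O = 2986*(-615/1232) = -918195/616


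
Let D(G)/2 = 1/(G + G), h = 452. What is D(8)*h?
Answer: 113/2 ≈ 56.500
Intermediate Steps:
D(G) = 1/G (D(G) = 2/(G + G) = 2/((2*G)) = 2*(1/(2*G)) = 1/G)
D(8)*h = 452/8 = (⅛)*452 = 113/2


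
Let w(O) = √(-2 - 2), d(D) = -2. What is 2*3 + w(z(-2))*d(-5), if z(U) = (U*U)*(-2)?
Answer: 6 - 4*I ≈ 6.0 - 4.0*I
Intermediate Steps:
z(U) = -2*U² (z(U) = U²*(-2) = -2*U²)
w(O) = 2*I (w(O) = √(-4) = 2*I)
2*3 + w(z(-2))*d(-5) = 2*3 + (2*I)*(-2) = 6 - 4*I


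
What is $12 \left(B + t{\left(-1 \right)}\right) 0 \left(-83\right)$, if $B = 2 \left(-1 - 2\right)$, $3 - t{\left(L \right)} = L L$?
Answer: $0$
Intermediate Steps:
$t{\left(L \right)} = 3 - L^{2}$ ($t{\left(L \right)} = 3 - L L = 3 - L^{2}$)
$B = -6$ ($B = 2 \left(-3\right) = -6$)
$12 \left(B + t{\left(-1 \right)}\right) 0 \left(-83\right) = 12 \left(-6 + \left(3 - \left(-1\right)^{2}\right)\right) 0 \left(-83\right) = 12 \left(-6 + \left(3 - 1\right)\right) 0 \left(-83\right) = 12 \left(-6 + 2\right) 0 \left(-83\right) = 12 \left(\left(-4\right) 0\right) \left(-83\right) = 12 \cdot 0 \left(-83\right) = 0 \left(-83\right) = 0$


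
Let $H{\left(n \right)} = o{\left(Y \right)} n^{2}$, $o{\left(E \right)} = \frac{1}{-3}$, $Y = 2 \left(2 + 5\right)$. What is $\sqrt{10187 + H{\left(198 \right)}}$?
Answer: $i \sqrt{2881} \approx 53.675 i$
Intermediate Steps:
$Y = 14$ ($Y = 2 \cdot 7 = 14$)
$o{\left(E \right)} = - \frac{1}{3}$
$H{\left(n \right)} = - \frac{n^{2}}{3}$
$\sqrt{10187 + H{\left(198 \right)}} = \sqrt{10187 - \frac{198^{2}}{3}} = \sqrt{10187 - 13068} = \sqrt{-2881} = i \sqrt{2881}$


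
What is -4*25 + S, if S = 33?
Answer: -67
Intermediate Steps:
-4*25 + S = -4*25 + 33 = -100 + 33 = -67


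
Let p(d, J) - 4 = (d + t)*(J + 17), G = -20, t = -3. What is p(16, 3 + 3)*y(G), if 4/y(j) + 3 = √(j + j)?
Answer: -3636/49 - 2424*I*√10/49 ≈ -74.204 - 156.44*I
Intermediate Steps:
p(d, J) = 4 + (-3 + d)*(17 + J) (p(d, J) = 4 + (d - 3)*(J + 17) = 4 + (-3 + d)*(17 + J))
y(j) = 4/(-3 + √2*√j) (y(j) = 4/(-3 + √(j + j)) = 4/(-3 + √(2*j)) = 4/(-3 + √2*√j))
p(16, 3 + 3)*y(G) = (-47 - 3*(3 + 3) + 17*16 + (3 + 3)*16)*(4/(-3 + √2*√(-20))) = (-47 - 3*6 + 272 + 6*16)*(4/(-3 + √2*(2*I*√5))) = (-47 - 18 + 272 + 96)*(4/(-3 + 2*I*√10)) = 303*(4/(-3 + 2*I*√10)) = 1212/(-3 + 2*I*√10)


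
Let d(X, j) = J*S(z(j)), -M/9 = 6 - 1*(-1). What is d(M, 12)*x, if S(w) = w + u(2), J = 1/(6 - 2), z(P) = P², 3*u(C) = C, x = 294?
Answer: 10633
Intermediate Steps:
M = -63 (M = -9*(6 - 1*(-1)) = -9*(6 + 1) = -9*7 = -63)
u(C) = C/3
J = ¼ (J = 1/4 = ¼ ≈ 0.25000)
S(w) = ⅔ + w (S(w) = w + (⅓)*2 = w + ⅔ = ⅔ + w)
d(X, j) = ⅙ + j²/4 (d(X, j) = (⅔ + j²)/4 = ⅙ + j²/4)
d(M, 12)*x = (⅙ + (¼)*12²)*294 = (⅙ + (¼)*144)*294 = (⅙ + 36)*294 = (217/6)*294 = 10633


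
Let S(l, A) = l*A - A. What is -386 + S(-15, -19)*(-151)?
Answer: -46290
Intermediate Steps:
S(l, A) = -A + A*l (S(l, A) = A*l - A = -A + A*l)
-386 + S(-15, -19)*(-151) = -386 - 19*(-1 - 15)*(-151) = -386 - 19*(-16)*(-151) = -386 + 304*(-151) = -386 - 45904 = -46290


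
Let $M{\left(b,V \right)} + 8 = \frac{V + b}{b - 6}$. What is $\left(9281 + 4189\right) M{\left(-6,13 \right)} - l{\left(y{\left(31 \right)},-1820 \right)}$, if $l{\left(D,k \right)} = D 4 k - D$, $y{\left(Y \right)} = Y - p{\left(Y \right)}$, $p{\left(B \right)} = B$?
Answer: $- \frac{231235}{2} \approx -1.1562 \cdot 10^{5}$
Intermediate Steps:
$y{\left(Y \right)} = 0$ ($y{\left(Y \right)} = Y - Y = 0$)
$M{\left(b,V \right)} = -8 + \frac{V + b}{-6 + b}$ ($M{\left(b,V \right)} = -8 + \frac{V + b}{b - 6} = -8 + \frac{V + b}{-6 + b}$)
$l{\left(D,k \right)} = - D + 4 D k$ ($l{\left(D,k \right)} = 4 D k - D = - D + 4 D k$)
$\left(9281 + 4189\right) M{\left(-6,13 \right)} - l{\left(y{\left(31 \right)},-1820 \right)} = \left(9281 + 4189\right) \frac{48 + 13 - -42}{-6 - 6} - 0 \left(-1 + 4 \left(-1820\right)\right) = 13470 \frac{48 + 13 + 42}{-12} - 0 \left(-1 - 7280\right) = 13470 \left(\left(- \frac{1}{12}\right) 103\right) - 0 \left(-7281\right) = 13470 \left(- \frac{103}{12}\right) - 0 = - \frac{231235}{2} + 0 = - \frac{231235}{2}$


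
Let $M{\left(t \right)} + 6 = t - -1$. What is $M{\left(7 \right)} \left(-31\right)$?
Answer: $-62$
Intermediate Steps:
$M{\left(t \right)} = -5 + t$ ($M{\left(t \right)} = -6 + \left(t - -1\right) = -6 + \left(t + 1\right) = -6 + \left(1 + t\right) = -5 + t$)
$M{\left(7 \right)} \left(-31\right) = \left(-5 + 7\right) \left(-31\right) = 2 \left(-31\right) = -62$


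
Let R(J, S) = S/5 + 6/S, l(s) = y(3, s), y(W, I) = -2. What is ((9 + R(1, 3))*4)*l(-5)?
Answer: -464/5 ≈ -92.800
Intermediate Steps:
l(s) = -2
R(J, S) = 6/S + S/5 (R(J, S) = S*(⅕) + 6/S = S/5 + 6/S = 6/S + S/5)
((9 + R(1, 3))*4)*l(-5) = ((9 + (6/3 + (⅕)*3))*4)*(-2) = ((9 + (6*(⅓) + ⅗))*4)*(-2) = ((9 + (2 + ⅗))*4)*(-2) = ((9 + 13/5)*4)*(-2) = ((58/5)*4)*(-2) = (232/5)*(-2) = -464/5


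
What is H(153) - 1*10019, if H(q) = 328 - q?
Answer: -9844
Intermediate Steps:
H(153) - 1*10019 = (328 - 1*153) - 1*10019 = (328 - 153) - 10019 = 175 - 10019 = -9844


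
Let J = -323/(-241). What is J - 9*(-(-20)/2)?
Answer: -21367/241 ≈ -88.660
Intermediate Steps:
J = 323/241 (J = -323*(-1/241) = 323/241 ≈ 1.3402)
J - 9*(-(-20)/2) = 323/241 - 9*(-(-20)/2) = 323/241 - 9*(-5*(-2)) = 323/241 - 9*10 = 323/241 - 1*90 = 323/241 - 90 = -21367/241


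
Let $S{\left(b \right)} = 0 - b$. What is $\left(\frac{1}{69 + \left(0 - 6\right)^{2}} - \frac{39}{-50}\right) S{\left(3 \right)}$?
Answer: $- \frac{829}{350} \approx -2.3686$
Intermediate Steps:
$S{\left(b \right)} = - b$
$\left(\frac{1}{69 + \left(0 - 6\right)^{2}} - \frac{39}{-50}\right) S{\left(3 \right)} = \left(\frac{1}{69 + \left(0 - 6\right)^{2}} - \frac{39}{-50}\right) \left(\left(-1\right) 3\right) = \left(\frac{1}{69 + \left(-6\right)^{2}} - - \frac{39}{50}\right) \left(-3\right) = \left(\frac{1}{69 + 36} + \frac{39}{50}\right) \left(-3\right) = \left(\frac{1}{105} + \frac{39}{50}\right) \left(-3\right) = \frac{829}{1050} \left(-3\right) = - \frac{829}{350}$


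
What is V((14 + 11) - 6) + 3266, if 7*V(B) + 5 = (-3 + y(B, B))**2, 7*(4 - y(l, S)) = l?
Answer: 1120137/343 ≈ 3265.7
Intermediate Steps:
y(l, S) = 4 - l/7
V(B) = -5/7 + (1 - B/7)**2/7 (V(B) = -5/7 + (-3 + (4 - B/7))**2/7 = -5/7 + (1 - B/7)**2/7)
V((14 + 11) - 6) + 3266 = (-5/7 + (-7 + ((14 + 11) - 6))**2/343) + 3266 = (-5/7 + (-7 + (25 - 6))**2/343) + 3266 = (-5/7 + (-7 + 19)**2/343) + 3266 = (-5/7 + (1/343)*12**2) + 3266 = (-5/7 + (1/343)*144) + 3266 = (-5/7 + 144/343) + 3266 = -101/343 + 3266 = 1120137/343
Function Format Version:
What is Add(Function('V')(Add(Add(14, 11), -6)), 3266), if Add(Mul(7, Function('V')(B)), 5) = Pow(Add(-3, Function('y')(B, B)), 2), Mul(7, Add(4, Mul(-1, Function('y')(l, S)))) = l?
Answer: Rational(1120137, 343) ≈ 3265.7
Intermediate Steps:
Function('y')(l, S) = Add(4, Mul(Rational(-1, 7), l))
Function('V')(B) = Add(Rational(-5, 7), Mul(Rational(1, 7), Pow(Add(1, Mul(Rational(-1, 7), B)), 2))) (Function('V')(B) = Add(Rational(-5, 7), Mul(Rational(1, 7), Pow(Add(-3, Add(4, Mul(Rational(-1, 7), B))), 2))) = Add(Rational(-5, 7), Mul(Rational(1, 7), Pow(Add(1, Mul(Rational(-1, 7), B)), 2))))
Add(Function('V')(Add(Add(14, 11), -6)), 3266) = Add(Add(Rational(-5, 7), Mul(Rational(1, 343), Pow(Add(-7, Add(Add(14, 11), -6)), 2))), 3266) = Add(Add(Rational(-5, 7), Mul(Rational(1, 343), Pow(Add(-7, Add(25, -6)), 2))), 3266) = Add(Add(Rational(-5, 7), Mul(Rational(1, 343), Pow(Add(-7, 19), 2))), 3266) = Add(Add(Rational(-5, 7), Mul(Rational(1, 343), Pow(12, 2))), 3266) = Add(Add(Rational(-5, 7), Mul(Rational(1, 343), 144)), 3266) = Add(Add(Rational(-5, 7), Rational(144, 343)), 3266) = Add(Rational(-101, 343), 3266) = Rational(1120137, 343)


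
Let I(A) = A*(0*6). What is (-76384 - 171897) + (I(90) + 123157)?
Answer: -125124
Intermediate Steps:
I(A) = 0 (I(A) = A*0 = 0)
(-76384 - 171897) + (I(90) + 123157) = (-76384 - 171897) + (0 + 123157) = -248281 + 123157 = -125124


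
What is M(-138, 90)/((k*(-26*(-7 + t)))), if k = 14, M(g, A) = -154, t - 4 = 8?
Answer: 11/130 ≈ 0.084615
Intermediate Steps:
t = 12 (t = 4 + 8 = 12)
M(-138, 90)/((k*(-26*(-7 + t)))) = -154*(-1/(364*(-7 + 12))) = -154/(14*(-26*5)) = -154/(14*(-130)) = -154/(-1820) = -154*(-1/1820) = 11/130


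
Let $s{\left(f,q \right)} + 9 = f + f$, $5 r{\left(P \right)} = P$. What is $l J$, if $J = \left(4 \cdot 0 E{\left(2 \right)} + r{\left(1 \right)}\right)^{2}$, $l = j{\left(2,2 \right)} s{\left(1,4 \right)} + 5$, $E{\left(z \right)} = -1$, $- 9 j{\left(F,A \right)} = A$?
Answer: $\frac{59}{225} \approx 0.26222$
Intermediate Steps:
$j{\left(F,A \right)} = - \frac{A}{9}$
$r{\left(P \right)} = \frac{P}{5}$
$s{\left(f,q \right)} = -9 + 2 f$ ($s{\left(f,q \right)} = -9 + \left(f + f\right) = -9 + 2 f$)
$l = \frac{59}{9}$ ($l = \left(- \frac{1}{9}\right) 2 \left(-9 + 2 \cdot 1\right) + 5 = - \frac{2 \left(-9 + 2\right)}{9} + 5 = \left(- \frac{2}{9}\right) \left(-7\right) + 5 = \frac{14}{9} + 5 = \frac{59}{9} \approx 6.5556$)
$J = \frac{1}{25}$ ($J = \left(4 \cdot 0 \left(-1\right) + \frac{1}{5} \cdot 1\right)^{2} = \left(0 \left(-1\right) + \frac{1}{5}\right)^{2} = \left(0 + \frac{1}{5}\right)^{2} = \left(\frac{1}{5}\right)^{2} = \frac{1}{25} \approx 0.04$)
$l J = \frac{59}{9} \cdot \frac{1}{25} = \frac{59}{225}$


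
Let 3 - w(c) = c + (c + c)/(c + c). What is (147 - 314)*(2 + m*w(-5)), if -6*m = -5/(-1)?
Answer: 3841/6 ≈ 640.17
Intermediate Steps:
m = -5/6 (m = -(-5)/(6*(-1)) = -(-5)*(-1)/6 = -1/6*5 = -5/6 ≈ -0.83333)
w(c) = 2 - c (w(c) = 3 - (c + (c + c)/(c + c)) = 3 - (c + (2*c)/((2*c))) = 3 - (c + (2*c)*(1/(2*c))) = 3 - (c + 1) = 3 - (1 + c) = 3 + (-1 - c) = 2 - c)
(147 - 314)*(2 + m*w(-5)) = (147 - 314)*(2 - 5*(2 - 1*(-5))/6) = -167*(2 - 5*(2 + 5)/6) = -167*(2 - 5/6*7) = -167*(2 - 35/6) = -167*(-23/6) = 3841/6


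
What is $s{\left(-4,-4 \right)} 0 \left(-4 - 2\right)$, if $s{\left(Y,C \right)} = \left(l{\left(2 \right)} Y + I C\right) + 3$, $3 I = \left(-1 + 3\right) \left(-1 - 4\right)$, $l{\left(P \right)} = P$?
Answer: $0$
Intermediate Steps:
$I = - \frac{10}{3}$ ($I = \frac{\left(-1 + 3\right) \left(-1 - 4\right)}{3} = \frac{2 \left(-5\right)}{3} = \frac{1}{3} \left(-10\right) = - \frac{10}{3} \approx -3.3333$)
$s{\left(Y,C \right)} = 3 + 2 Y - \frac{10 C}{3}$ ($s{\left(Y,C \right)} = \left(2 Y - \frac{10 C}{3}\right) + 3 = 3 + 2 Y - \frac{10 C}{3}$)
$s{\left(-4,-4 \right)} 0 \left(-4 - 2\right) = \left(3 + 2 \left(-4\right) - - \frac{40}{3}\right) 0 \left(-4 - 2\right) = \left(3 - 8 + \frac{40}{3}\right) 0 \left(-4 - 2\right) = \frac{25}{3} \cdot 0 \left(-6\right) = 0 \left(-6\right) = 0$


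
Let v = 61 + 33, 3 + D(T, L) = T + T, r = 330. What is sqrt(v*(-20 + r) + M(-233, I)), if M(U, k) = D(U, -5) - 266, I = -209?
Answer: sqrt(28405) ≈ 168.54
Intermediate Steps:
D(T, L) = -3 + 2*T (D(T, L) = -3 + (T + T) = -3 + 2*T)
v = 94
M(U, k) = -269 + 2*U (M(U, k) = (-3 + 2*U) - 266 = -269 + 2*U)
sqrt(v*(-20 + r) + M(-233, I)) = sqrt(94*(-20 + 330) + (-269 + 2*(-233))) = sqrt(94*310 + (-269 - 466)) = sqrt(29140 - 735) = sqrt(28405)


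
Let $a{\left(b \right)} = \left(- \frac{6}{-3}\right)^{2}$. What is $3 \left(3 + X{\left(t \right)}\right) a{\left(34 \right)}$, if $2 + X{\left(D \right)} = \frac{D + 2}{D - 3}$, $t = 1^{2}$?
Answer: $-6$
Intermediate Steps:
$a{\left(b \right)} = 4$ ($a{\left(b \right)} = \left(\left(-6\right) \left(- \frac{1}{3}\right)\right)^{2} = 2^{2} = 4$)
$t = 1$
$X{\left(D \right)} = -2 + \frac{2 + D}{-3 + D}$ ($X{\left(D \right)} = -2 + \frac{D + 2}{D - 3} = -2 + \frac{2 + D}{-3 + D}$)
$3 \left(3 + X{\left(t \right)}\right) a{\left(34 \right)} = 3 \left(3 + \frac{8 - 1}{-3 + 1}\right) 4 = 3 \left(3 + \frac{8 - 1}{-2}\right) 4 = 3 \left(3 - \frac{7}{2}\right) 4 = 3 \left(- \frac{1}{2}\right) 4 = \left(- \frac{3}{2}\right) 4 = -6$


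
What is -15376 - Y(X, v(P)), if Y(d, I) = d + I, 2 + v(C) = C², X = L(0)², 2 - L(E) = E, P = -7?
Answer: -15427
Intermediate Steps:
L(E) = 2 - E
X = 4 (X = (2 - 1*0)² = (2 + 0)² = 2² = 4)
v(C) = -2 + C²
Y(d, I) = I + d
-15376 - Y(X, v(P)) = -15376 - ((-2 + (-7)²) + 4) = -15376 - ((-2 + 49) + 4) = -15376 - (47 + 4) = -15376 - 1*51 = -15376 - 51 = -15427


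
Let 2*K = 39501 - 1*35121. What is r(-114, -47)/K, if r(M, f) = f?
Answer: -47/2190 ≈ -0.021461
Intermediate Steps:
K = 2190 (K = (39501 - 1*35121)/2 = (39501 - 35121)/2 = (½)*4380 = 2190)
r(-114, -47)/K = -47/2190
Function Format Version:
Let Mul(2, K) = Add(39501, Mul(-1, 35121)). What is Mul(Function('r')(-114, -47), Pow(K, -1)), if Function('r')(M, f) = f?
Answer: Rational(-47, 2190) ≈ -0.021461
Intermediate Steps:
K = 2190 (K = Mul(Rational(1, 2), Add(39501, Mul(-1, 35121))) = Mul(Rational(1, 2), Add(39501, -35121)) = Mul(Rational(1, 2), 4380) = 2190)
Mul(Function('r')(-114, -47), Pow(K, -1)) = Mul(-47, Pow(2190, -1)) = Mul(-47, Rational(1, 2190)) = Rational(-47, 2190)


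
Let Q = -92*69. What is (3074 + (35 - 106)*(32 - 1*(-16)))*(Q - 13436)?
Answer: 6607856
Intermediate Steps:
Q = -6348
(3074 + (35 - 106)*(32 - 1*(-16)))*(Q - 13436) = (3074 + (35 - 106)*(32 - 1*(-16)))*(-6348 - 13436) = (3074 - 71*(32 + 16))*(-19784) = (3074 - 71*48)*(-19784) = (3074 - 3408)*(-19784) = -334*(-19784) = 6607856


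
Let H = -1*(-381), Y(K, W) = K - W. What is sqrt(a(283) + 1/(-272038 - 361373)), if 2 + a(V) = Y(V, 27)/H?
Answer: I*sqrt(954909452276717)/26814399 ≈ 1.1524*I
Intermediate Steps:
H = 381
a(V) = -263/127 + V/381 (a(V) = -2 + (V - 1*27)/381 = -2 + (V - 27)*(1/381) = -2 + (-27 + V)*(1/381) = -2 + (-9/127 + V/381) = -263/127 + V/381)
sqrt(a(283) + 1/(-272038 - 361373)) = sqrt((-263/127 + (1/381)*283) + 1/(-272038 - 361373)) = sqrt((-263/127 + 283/381) + 1/(-633411)) = sqrt(-506/381 - 1/633411) = sqrt(-106835449/80443197) = I*sqrt(954909452276717)/26814399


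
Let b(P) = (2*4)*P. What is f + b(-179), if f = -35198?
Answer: -36630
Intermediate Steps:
b(P) = 8*P
f + b(-179) = -35198 + 8*(-179) = -35198 - 1432 = -36630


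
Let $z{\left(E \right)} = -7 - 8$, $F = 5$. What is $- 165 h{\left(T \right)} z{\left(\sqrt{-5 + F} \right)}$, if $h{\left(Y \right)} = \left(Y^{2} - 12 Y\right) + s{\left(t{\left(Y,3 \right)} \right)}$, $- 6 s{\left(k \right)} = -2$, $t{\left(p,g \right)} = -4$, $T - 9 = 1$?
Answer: $-48675$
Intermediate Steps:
$T = 10$ ($T = 9 + 1 = 10$)
$s{\left(k \right)} = \frac{1}{3}$ ($s{\left(k \right)} = \left(- \frac{1}{6}\right) \left(-2\right) = \frac{1}{3}$)
$z{\left(E \right)} = -15$ ($z{\left(E \right)} = -7 - 8 = -15$)
$h{\left(Y \right)} = \frac{1}{3} + Y^{2} - 12 Y$ ($h{\left(Y \right)} = \left(Y^{2} - 12 Y\right) + \frac{1}{3} = \frac{1}{3} + Y^{2} - 12 Y$)
$- 165 h{\left(T \right)} z{\left(\sqrt{-5 + F} \right)} = - 165 \left(\frac{1}{3} + 10^{2} - 120\right) \left(-15\right) = - 165 \left(\frac{1}{3} + 100 - 120\right) \left(-15\right) = \left(-165\right) \left(- \frac{59}{3}\right) \left(-15\right) = 3245 \left(-15\right) = -48675$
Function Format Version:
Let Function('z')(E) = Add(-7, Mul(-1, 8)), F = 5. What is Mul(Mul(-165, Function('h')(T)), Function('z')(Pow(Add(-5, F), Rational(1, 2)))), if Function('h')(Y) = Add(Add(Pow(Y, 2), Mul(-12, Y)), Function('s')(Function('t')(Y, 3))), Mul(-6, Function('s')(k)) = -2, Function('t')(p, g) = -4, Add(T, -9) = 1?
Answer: -48675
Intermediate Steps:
T = 10 (T = Add(9, 1) = 10)
Function('s')(k) = Rational(1, 3) (Function('s')(k) = Mul(Rational(-1, 6), -2) = Rational(1, 3))
Function('z')(E) = -15 (Function('z')(E) = Add(-7, -8) = -15)
Function('h')(Y) = Add(Rational(1, 3), Pow(Y, 2), Mul(-12, Y)) (Function('h')(Y) = Add(Add(Pow(Y, 2), Mul(-12, Y)), Rational(1, 3)) = Add(Rational(1, 3), Pow(Y, 2), Mul(-12, Y)))
Mul(Mul(-165, Function('h')(T)), Function('z')(Pow(Add(-5, F), Rational(1, 2)))) = Mul(Mul(-165, Add(Rational(1, 3), Pow(10, 2), Mul(-12, 10))), -15) = Mul(Mul(-165, Add(Rational(1, 3), 100, -120)), -15) = Mul(Mul(-165, Rational(-59, 3)), -15) = Mul(3245, -15) = -48675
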